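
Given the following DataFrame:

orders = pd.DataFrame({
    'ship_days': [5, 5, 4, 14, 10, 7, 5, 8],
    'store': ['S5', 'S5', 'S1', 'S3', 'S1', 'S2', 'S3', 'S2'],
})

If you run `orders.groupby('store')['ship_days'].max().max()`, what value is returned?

group by store, max of ship_days:
store
S1    10
S2     8
S3    14
S5     5
Name: ship_days, dtype: int64
Then the max of the resulting series: 14

14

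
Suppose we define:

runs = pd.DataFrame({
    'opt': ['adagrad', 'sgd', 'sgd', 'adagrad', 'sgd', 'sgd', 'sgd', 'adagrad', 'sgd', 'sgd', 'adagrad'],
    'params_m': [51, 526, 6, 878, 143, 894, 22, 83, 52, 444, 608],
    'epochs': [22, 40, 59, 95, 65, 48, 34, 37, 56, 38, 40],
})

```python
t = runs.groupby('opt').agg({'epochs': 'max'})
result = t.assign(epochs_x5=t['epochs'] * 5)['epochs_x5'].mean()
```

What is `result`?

400.0

group by opt, max of epochs:
         epochs
opt            
adagrad      95
sgd          65
add column epochs_x5 = t['epochs'] * 5:
         epochs  epochs_x5
opt                       
adagrad      95        475
sgd          65        325
The mean of column 'epochs_x5' is 400.0.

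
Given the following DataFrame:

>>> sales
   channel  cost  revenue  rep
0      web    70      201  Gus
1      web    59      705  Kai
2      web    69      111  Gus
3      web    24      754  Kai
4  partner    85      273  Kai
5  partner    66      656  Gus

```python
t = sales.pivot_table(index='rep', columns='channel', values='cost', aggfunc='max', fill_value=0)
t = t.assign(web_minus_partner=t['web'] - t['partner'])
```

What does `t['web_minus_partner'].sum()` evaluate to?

pivot: rows=rep, cols=channel, max(cost):
channel  partner  web
rep                  
Gus           66   70
Kai           85   59
add column web_minus_partner = t['web'] - t['partner']:
channel  partner  web  web_minus_partner
rep                                     
Gus           66   70                  4
Kai           85   59                -26

-22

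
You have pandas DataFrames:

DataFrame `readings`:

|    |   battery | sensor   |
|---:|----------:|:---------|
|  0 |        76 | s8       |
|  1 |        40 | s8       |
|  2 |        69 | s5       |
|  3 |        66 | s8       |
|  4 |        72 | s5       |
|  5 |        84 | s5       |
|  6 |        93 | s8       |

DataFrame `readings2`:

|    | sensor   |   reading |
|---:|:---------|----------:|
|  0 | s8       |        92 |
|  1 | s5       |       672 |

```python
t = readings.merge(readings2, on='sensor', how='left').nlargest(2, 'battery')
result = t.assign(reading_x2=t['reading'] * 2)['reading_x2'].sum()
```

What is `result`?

1528

merge on 'sensor' (how='left') → 7 rows:
   battery sensor  reading
0       76     s8       92
1       40     s8       92
2       69     s5      672
3       66     s8       92
4       72     s5      672
5       84     s5      672
6       93     s8       92
take 2 rows with largest battery:
   battery sensor  reading
6       93     s8       92
5       84     s5      672
add column reading_x2 = t['reading'] * 2:
   battery sensor  reading  reading_x2
6       93     s8       92         184
5       84     s5      672        1344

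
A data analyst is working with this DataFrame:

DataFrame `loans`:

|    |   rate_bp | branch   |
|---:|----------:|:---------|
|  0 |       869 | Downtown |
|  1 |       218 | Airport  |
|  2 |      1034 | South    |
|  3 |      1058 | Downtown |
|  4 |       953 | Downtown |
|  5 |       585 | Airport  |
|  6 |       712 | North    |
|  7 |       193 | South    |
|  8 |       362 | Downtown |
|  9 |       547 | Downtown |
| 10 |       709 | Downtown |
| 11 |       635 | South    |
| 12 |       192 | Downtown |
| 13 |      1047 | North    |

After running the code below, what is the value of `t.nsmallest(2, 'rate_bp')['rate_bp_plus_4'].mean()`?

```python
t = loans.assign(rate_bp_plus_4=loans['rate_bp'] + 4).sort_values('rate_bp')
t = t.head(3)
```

add column rate_bp_plus_4 = loans['rate_bp'] + 4:
    rate_bp    branch  rate_bp_plus_4
0       869  Downtown             873
1       218   Airport             222
2      1034     South            1038
3      1058  Downtown            1062
4       953  Downtown             957
5       585   Airport             589
6       712     North             716
7       193     South             197
8       362  Downtown             366
9       547  Downtown             551
10      709  Downtown             713
11      635     South             639
12      192  Downtown             196
13     1047     North            1051
sort by rate_bp:
    rate_bp    branch  rate_bp_plus_4
12      192  Downtown             196
7       193     South             197
1       218   Airport             222
8       362  Downtown             366
9       547  Downtown             551
5       585   Airport             589
11      635     South             639
10      709  Downtown             713
6       712     North             716
0       869  Downtown             873
4       953  Downtown             957
2      1034     South            1038
13     1047     North            1051
3      1058  Downtown            1062
take first 3 rows:
    rate_bp    branch  rate_bp_plus_4
12      192  Downtown             196
7       193     South             197
1       218   Airport             222
take 2 rows with smallest rate_bp:
    rate_bp    branch  rate_bp_plus_4
12      192  Downtown             196
7       193     South             197

196.5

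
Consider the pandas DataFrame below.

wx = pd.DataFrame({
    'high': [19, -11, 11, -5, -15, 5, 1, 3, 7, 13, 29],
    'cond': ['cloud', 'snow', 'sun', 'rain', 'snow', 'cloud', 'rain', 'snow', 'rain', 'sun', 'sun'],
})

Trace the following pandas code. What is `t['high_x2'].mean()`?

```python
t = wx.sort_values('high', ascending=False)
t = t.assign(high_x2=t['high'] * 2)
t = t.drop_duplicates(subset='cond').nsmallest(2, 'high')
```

sort by high descending:
    high   cond
10    29    sun
0     19  cloud
9     13    sun
2     11    sun
8      7   rain
5      5  cloud
7      3   snow
6      1   rain
3     -5   rain
1    -11   snow
4    -15   snow
add column high_x2 = t['high'] * 2:
    high   cond  high_x2
10    29    sun       58
0     19  cloud       38
9     13    sun       26
2     11    sun       22
8      7   rain       14
5      5  cloud       10
7      3   snow        6
6      1   rain        2
3     -5   rain      -10
1    -11   snow      -22
4    -15   snow      -30
drop duplicate cond (keep=first):
    high   cond  high_x2
10    29    sun       58
0     19  cloud       38
8      7   rain       14
7      3   snow        6
take 2 rows with smallest high:
   high  cond  high_x2
7     3  snow        6
8     7  rain       14
Reading off the mean of column 'high_x2', we get 10.0.

10.0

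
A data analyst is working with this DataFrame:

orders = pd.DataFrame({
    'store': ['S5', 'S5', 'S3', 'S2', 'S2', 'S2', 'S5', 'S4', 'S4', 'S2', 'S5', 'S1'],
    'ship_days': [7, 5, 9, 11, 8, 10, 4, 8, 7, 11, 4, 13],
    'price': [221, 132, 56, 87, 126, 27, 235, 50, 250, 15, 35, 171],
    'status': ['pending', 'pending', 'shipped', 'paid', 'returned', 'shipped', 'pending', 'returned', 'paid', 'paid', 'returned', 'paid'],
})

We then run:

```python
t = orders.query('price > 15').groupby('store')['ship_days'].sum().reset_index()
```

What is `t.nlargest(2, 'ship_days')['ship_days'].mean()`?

24.5

filter rows where price > 15:
   store  ship_days  price    status
0     S5          7    221   pending
1     S5          5    132   pending
2     S3          9     56   shipped
3     S2         11     87      paid
4     S2          8    126  returned
5     S2         10     27   shipped
6     S5          4    235   pending
7     S4          8     50  returned
8     S4          7    250      paid
10    S5          4     35  returned
11    S1         13    171      paid
group by store, sum of ship_days:
store
S1    13
S2    29
S3     9
S4    15
S5    20
Name: ship_days, dtype: int64
reset_index():
  store  ship_days
0    S1         13
1    S2         29
2    S3          9
3    S4         15
4    S5         20
take 2 rows with largest ship_days:
  store  ship_days
1    S2         29
4    S5         20
Reading off the mean of column 'ship_days', we get 24.5.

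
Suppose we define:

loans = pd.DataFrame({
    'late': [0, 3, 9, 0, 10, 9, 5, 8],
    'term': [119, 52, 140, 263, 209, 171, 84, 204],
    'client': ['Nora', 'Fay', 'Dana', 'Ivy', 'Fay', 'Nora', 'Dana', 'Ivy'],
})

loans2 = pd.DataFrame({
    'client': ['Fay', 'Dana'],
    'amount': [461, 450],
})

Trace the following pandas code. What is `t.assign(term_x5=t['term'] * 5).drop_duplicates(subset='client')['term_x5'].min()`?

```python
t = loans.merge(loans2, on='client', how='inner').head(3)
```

260

merge on 'client' (how='inner') → 4 rows:
   late  term client  amount
0     3    52    Fay     461
1     9   140   Dana     450
2    10   209    Fay     461
3     5    84   Dana     450
take first 3 rows:
   late  term client  amount
0     3    52    Fay     461
1     9   140   Dana     450
2    10   209    Fay     461
add column term_x5 = t['term'] * 5:
   late  term client  amount  term_x5
0     3    52    Fay     461      260
1     9   140   Dana     450      700
2    10   209    Fay     461     1045
drop duplicate client (keep=first):
   late  term client  amount  term_x5
0     3    52    Fay     461      260
1     9   140   Dana     450      700
So min() = 260.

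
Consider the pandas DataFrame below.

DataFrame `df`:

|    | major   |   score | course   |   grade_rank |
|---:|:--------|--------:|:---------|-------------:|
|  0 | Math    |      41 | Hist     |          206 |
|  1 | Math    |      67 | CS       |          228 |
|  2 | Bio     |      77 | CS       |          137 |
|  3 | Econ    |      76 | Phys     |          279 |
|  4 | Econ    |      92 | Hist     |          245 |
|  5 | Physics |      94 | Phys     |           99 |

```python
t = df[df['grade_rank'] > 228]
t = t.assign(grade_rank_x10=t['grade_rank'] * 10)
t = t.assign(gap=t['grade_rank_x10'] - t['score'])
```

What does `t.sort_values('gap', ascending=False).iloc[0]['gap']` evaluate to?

filter rows where grade_rank > 228:
  major  score course  grade_rank
3  Econ     76   Phys         279
4  Econ     92   Hist         245
add column grade_rank_x10 = t['grade_rank'] * 10:
  major  score course  grade_rank  grade_rank_x10
3  Econ     76   Phys         279            2790
4  Econ     92   Hist         245            2450
add column gap = t['grade_rank_x10'] - t['score']:
  major  score course  grade_rank  grade_rank_x10   gap
3  Econ     76   Phys         279            2790  2714
4  Econ     92   Hist         245            2450  2358
sort by gap descending:
  major  score course  grade_rank  grade_rank_x10   gap
3  Econ     76   Phys         279            2790  2714
4  Econ     92   Hist         245            2450  2358

2714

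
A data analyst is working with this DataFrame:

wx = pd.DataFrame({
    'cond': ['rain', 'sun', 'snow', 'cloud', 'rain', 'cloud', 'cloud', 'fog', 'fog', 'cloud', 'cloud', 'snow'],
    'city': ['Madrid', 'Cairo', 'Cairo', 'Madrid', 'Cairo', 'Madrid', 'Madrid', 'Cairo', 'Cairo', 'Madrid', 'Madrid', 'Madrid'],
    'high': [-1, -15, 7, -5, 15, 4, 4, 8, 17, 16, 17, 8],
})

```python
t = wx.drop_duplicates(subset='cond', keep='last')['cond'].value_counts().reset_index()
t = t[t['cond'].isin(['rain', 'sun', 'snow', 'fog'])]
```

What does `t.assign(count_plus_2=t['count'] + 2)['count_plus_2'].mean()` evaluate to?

drop duplicate cond (keep=last):
     cond    city  high
1     sun   Cairo   -15
4    rain   Cairo    15
8     fog   Cairo    17
10  cloud  Madrid    17
11   snow  Madrid     8
value_counts of cond:
cond
sun      1
rain     1
fog      1
cloud    1
snow     1
Name: count, dtype: int64
reset_index():
    cond  count
0    sun      1
1   rain      1
2    fog      1
3  cloud      1
4   snow      1
filter rows where cond in ['rain', 'sun', 'snow', 'fog']:
   cond  count
0   sun      1
1  rain      1
2   fog      1
4  snow      1
add column count_plus_2 = t['count'] + 2:
   cond  count  count_plus_2
0   sun      1             3
1  rain      1             3
2   fog      1             3
4  snow      1             3
Then the mean of column 'count_plus_2': 3.0

3.0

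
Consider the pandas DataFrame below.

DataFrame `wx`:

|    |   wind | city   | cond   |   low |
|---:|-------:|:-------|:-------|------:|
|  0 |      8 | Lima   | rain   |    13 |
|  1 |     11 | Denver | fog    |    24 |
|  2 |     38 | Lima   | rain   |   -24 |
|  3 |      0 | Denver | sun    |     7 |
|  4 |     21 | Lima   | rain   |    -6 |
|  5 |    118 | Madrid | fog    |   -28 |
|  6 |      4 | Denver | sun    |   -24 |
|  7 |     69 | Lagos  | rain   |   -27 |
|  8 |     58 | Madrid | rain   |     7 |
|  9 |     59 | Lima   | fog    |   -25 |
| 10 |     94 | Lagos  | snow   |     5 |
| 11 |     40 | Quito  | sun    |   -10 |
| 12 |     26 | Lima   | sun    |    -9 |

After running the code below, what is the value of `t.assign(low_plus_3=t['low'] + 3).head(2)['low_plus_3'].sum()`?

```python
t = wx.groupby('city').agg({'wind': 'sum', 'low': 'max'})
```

35

group by city: sum(wind), max(low):
        wind  low
city             
Denver    15   24
Lagos    163    5
Lima     152   13
Madrid   176    7
Quito     40  -10
add column low_plus_3 = t['low'] + 3:
        wind  low  low_plus_3
city                         
Denver    15   24          27
Lagos    163    5           8
Lima     152   13          16
Madrid   176    7          10
Quito     40  -10          -7
take first 2 rows:
        wind  low  low_plus_3
city                         
Denver    15   24          27
Lagos    163    5           8
Reading off the sum of column 'low_plus_3', we get 35.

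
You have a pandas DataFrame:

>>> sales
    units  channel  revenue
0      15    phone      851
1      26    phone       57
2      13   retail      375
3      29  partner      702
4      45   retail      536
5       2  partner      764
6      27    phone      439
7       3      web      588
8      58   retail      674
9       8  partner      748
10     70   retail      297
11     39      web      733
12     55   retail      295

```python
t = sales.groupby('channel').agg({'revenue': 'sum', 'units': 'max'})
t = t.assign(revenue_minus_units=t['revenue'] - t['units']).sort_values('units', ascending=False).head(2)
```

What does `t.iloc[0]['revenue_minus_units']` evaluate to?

group by channel: sum(revenue), max(units):
         revenue  units
channel                
partner     2214     29
phone       1347     27
retail      2177     70
web         1321     39
add column revenue_minus_units = t['revenue'] - t['units']:
         revenue  units  revenue_minus_units
channel                                     
partner     2214     29                 2185
phone       1347     27                 1320
retail      2177     70                 2107
web         1321     39                 1282
sort by units descending:
         revenue  units  revenue_minus_units
channel                                     
retail      2177     70                 2107
web         1321     39                 1282
partner     2214     29                 2185
phone       1347     27                 1320
take first 2 rows:
         revenue  units  revenue_minus_units
channel                                     
retail      2177     70                 2107
web         1321     39                 1282
So iloc[0]['revenue_minus_units'] = 2107.

2107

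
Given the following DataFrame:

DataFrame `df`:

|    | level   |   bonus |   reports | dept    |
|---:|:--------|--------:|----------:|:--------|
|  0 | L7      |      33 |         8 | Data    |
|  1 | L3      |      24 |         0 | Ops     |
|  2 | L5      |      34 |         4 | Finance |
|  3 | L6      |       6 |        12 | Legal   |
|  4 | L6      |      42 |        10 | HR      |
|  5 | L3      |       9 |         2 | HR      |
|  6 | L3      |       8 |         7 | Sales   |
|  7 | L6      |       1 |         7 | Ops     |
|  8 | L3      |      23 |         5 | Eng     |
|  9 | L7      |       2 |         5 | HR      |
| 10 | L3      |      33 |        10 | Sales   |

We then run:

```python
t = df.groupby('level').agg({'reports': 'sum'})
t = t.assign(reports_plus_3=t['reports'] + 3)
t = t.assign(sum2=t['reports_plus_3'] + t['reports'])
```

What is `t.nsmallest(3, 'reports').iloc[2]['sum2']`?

51

group by level, sum of reports:
       reports
level         
L3          24
L5           4
L6          29
L7          13
add column reports_plus_3 = t['reports'] + 3:
       reports  reports_plus_3
level                         
L3          24              27
L5           4               7
L6          29              32
L7          13              16
add column sum2 = t['reports_plus_3'] + t['reports']:
       reports  reports_plus_3  sum2
level                               
L3          24              27    51
L5           4               7    11
L6          29              32    61
L7          13              16    29
take 3 rows with smallest reports:
       reports  reports_plus_3  sum2
level                               
L5           4               7    11
L7          13              16    29
L3          24              27    51
Then the value at position 2, column 'sum2': 51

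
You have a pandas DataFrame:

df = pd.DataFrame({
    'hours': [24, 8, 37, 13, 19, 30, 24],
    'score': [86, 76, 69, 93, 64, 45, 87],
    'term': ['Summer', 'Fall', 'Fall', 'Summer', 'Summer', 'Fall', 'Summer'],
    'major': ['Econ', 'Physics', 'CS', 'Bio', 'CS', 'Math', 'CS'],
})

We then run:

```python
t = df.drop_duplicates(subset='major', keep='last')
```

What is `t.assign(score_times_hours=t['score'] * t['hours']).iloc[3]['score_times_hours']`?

1350

drop duplicate major (keep=last):
   hours  score    term    major
0     24     86  Summer     Econ
1      8     76    Fall  Physics
3     13     93  Summer      Bio
5     30     45    Fall     Math
6     24     87  Summer       CS
add column score_times_hours = t['score'] * t['hours']:
   hours  score    term    major  score_times_hours
0     24     86  Summer     Econ               2064
1      8     76    Fall  Physics                608
3     13     93  Summer      Bio               1209
5     30     45    Fall     Math               1350
6     24     87  Summer       CS               2088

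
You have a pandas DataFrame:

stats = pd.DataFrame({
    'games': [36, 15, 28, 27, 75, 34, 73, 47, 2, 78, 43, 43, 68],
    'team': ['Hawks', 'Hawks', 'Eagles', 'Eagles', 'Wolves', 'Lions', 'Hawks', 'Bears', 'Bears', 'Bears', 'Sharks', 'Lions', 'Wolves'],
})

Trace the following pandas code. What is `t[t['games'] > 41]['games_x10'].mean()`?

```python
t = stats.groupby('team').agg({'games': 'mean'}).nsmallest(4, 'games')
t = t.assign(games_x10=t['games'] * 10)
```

group by team, mean of games:
            games
team             
Bears   42.333333
Eagles  27.500000
Hawks   41.333333
Lions   38.500000
Sharks  43.000000
Wolves  71.500000
take 4 rows with smallest games:
            games
team             
Eagles  27.500000
Lions   38.500000
Hawks   41.333333
Bears   42.333333
add column games_x10 = t['games'] * 10:
            games   games_x10
team                         
Eagles  27.500000  275.000000
Lions   38.500000  385.000000
Hawks   41.333333  413.333333
Bears   42.333333  423.333333
filter rows where games > 41:
           games   games_x10
team                        
Hawks  41.333333  413.333333
Bears  42.333333  423.333333
Reading off the mean of column 'games_x10', we get 418.333333333.

418.333333333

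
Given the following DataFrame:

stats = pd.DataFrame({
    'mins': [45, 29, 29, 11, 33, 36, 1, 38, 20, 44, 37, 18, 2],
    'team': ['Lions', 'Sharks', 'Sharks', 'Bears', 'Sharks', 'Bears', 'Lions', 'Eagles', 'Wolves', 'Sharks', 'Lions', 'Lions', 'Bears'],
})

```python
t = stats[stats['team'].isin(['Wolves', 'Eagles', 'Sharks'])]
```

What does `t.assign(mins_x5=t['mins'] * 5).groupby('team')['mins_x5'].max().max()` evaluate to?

filter rows where team in ['Wolves', 'Eagles', 'Sharks']:
   mins    team
1    29  Sharks
2    29  Sharks
4    33  Sharks
7    38  Eagles
8    20  Wolves
9    44  Sharks
add column mins_x5 = t['mins'] * 5:
   mins    team  mins_x5
1    29  Sharks      145
2    29  Sharks      145
4    33  Sharks      165
7    38  Eagles      190
8    20  Wolves      100
9    44  Sharks      220
group by team, max of mins_x5:
team
Eagles    190
Sharks    220
Wolves    100
Name: mins_x5, dtype: int64
So max() = 220.

220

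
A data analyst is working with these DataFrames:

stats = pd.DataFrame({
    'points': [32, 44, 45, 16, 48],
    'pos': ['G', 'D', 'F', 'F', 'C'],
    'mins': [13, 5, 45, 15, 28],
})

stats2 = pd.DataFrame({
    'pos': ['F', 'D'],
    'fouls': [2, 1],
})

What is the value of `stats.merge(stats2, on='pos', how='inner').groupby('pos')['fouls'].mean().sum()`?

3.0

merge on 'pos' (how='inner') → 3 rows:
   points pos  mins  fouls
0      44   D     5      1
1      45   F    45      2
2      16   F    15      2
group by pos, mean of fouls:
pos
D    1.0
F    2.0
Name: fouls, dtype: float64
The sum of the resulting series is 3.0.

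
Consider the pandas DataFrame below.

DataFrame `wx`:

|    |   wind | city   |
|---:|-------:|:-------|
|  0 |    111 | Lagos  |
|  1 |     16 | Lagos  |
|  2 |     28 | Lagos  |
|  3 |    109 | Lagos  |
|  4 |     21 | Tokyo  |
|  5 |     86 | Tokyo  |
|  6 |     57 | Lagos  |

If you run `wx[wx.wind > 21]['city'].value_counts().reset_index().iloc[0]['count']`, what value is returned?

filter rows where wind > 21:
   wind   city
0   111  Lagos
2    28  Lagos
3   109  Lagos
5    86  Tokyo
6    57  Lagos
value_counts of city:
city
Lagos    4
Tokyo    1
Name: count, dtype: int64
reset_index():
    city  count
0  Lagos      4
1  Tokyo      1
Taking the value at position 0, column 'count' gives 4.

4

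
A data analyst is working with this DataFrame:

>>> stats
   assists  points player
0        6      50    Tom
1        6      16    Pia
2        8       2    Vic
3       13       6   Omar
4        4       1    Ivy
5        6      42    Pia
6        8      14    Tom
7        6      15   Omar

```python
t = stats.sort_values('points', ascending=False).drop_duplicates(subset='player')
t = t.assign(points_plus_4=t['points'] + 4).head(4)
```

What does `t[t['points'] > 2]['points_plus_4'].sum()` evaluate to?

119

sort by points descending:
   assists  points player
0        6      50    Tom
5        6      42    Pia
1        6      16    Pia
7        6      15   Omar
6        8      14    Tom
3       13       6   Omar
2        8       2    Vic
4        4       1    Ivy
drop duplicate player (keep=first):
   assists  points player
0        6      50    Tom
5        6      42    Pia
7        6      15   Omar
2        8       2    Vic
4        4       1    Ivy
add column points_plus_4 = t['points'] + 4:
   assists  points player  points_plus_4
0        6      50    Tom             54
5        6      42    Pia             46
7        6      15   Omar             19
2        8       2    Vic              6
4        4       1    Ivy              5
take first 4 rows:
   assists  points player  points_plus_4
0        6      50    Tom             54
5        6      42    Pia             46
7        6      15   Omar             19
2        8       2    Vic              6
filter rows where points > 2:
   assists  points player  points_plus_4
0        6      50    Tom             54
5        6      42    Pia             46
7        6      15   Omar             19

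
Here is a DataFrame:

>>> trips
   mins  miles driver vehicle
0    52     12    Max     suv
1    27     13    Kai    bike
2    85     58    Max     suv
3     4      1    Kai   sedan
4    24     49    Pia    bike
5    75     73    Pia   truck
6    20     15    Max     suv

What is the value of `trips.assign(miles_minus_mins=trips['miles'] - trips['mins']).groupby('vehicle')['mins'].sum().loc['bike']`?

51

add column miles_minus_mins = trips['miles'] - trips['mins']:
   mins  miles driver vehicle  miles_minus_mins
0    52     12    Max     suv               -40
1    27     13    Kai    bike               -14
2    85     58    Max     suv               -27
3     4      1    Kai   sedan                -3
4    24     49    Pia    bike                25
5    75     73    Pia   truck                -2
6    20     15    Max     suv                -5
group by vehicle, sum of mins:
vehicle
bike      51
sedan      4
suv      157
truck     75
Name: mins, dtype: int64
Reading off the value at index 'bike', we get 51.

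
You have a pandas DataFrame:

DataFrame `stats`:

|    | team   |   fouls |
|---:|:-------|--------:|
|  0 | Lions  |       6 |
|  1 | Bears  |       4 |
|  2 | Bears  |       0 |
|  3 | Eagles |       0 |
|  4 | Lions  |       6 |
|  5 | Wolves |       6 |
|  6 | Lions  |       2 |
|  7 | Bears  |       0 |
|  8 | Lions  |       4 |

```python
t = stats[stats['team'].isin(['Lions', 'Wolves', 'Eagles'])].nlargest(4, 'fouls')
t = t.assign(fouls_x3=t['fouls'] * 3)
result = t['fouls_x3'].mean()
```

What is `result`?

filter rows where team in ['Lions', 'Wolves', 'Eagles']:
     team  fouls
0   Lions      6
3  Eagles      0
4   Lions      6
5  Wolves      6
6   Lions      2
8   Lions      4
take 4 rows with largest fouls:
     team  fouls
0   Lions      6
4   Lions      6
5  Wolves      6
8   Lions      4
add column fouls_x3 = t['fouls'] * 3:
     team  fouls  fouls_x3
0   Lions      6        18
4   Lions      6        18
5  Wolves      6        18
8   Lions      4        12

16.5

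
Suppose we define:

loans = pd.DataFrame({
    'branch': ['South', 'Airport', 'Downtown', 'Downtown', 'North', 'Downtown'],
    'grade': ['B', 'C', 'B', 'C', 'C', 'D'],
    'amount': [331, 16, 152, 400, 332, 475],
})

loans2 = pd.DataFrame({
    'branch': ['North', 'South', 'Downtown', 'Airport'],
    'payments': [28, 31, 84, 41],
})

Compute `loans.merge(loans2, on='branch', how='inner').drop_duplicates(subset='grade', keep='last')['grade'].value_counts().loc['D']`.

merge on 'branch' (how='inner') → 6 rows:
     branch grade  amount  payments
0     South     B     331        31
1   Airport     C      16        41
2  Downtown     B     152        84
3  Downtown     C     400        84
4     North     C     332        28
5  Downtown     D     475        84
drop duplicate grade (keep=last):
     branch grade  amount  payments
2  Downtown     B     152        84
4     North     C     332        28
5  Downtown     D     475        84
value_counts of grade:
grade
B    1
C    1
D    1
Name: count, dtype: int64
value at index 'D' → 1

1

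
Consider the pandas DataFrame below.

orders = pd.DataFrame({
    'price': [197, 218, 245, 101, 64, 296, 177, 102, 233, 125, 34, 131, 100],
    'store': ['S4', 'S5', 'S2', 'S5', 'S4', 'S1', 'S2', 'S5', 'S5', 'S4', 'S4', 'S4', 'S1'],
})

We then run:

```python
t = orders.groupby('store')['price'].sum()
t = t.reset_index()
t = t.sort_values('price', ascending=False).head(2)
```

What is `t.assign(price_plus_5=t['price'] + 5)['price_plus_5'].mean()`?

group by store, sum of price:
store
S1    396
S2    422
S4    551
S5    654
Name: price, dtype: int64
reset_index():
  store  price
0    S1    396
1    S2    422
2    S4    551
3    S5    654
sort by price descending:
  store  price
3    S5    654
2    S4    551
1    S2    422
0    S1    396
take first 2 rows:
  store  price
3    S5    654
2    S4    551
add column price_plus_5 = t['price'] + 5:
  store  price  price_plus_5
3    S5    654           659
2    S4    551           556
The mean of column 'price_plus_5' is 607.5.

607.5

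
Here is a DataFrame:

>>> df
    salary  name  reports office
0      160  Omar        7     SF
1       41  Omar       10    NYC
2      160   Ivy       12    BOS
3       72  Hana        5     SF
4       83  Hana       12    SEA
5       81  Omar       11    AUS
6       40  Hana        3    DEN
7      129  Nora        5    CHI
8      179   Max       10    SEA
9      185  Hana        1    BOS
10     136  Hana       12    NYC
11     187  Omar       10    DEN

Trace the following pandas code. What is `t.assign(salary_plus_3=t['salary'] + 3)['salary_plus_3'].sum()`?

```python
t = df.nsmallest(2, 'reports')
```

231

take 2 rows with smallest reports:
   salary  name  reports office
9     185  Hana        1    BOS
6      40  Hana        3    DEN
add column salary_plus_3 = t['salary'] + 3:
   salary  name  reports office  salary_plus_3
9     185  Hana        1    BOS            188
6      40  Hana        3    DEN             43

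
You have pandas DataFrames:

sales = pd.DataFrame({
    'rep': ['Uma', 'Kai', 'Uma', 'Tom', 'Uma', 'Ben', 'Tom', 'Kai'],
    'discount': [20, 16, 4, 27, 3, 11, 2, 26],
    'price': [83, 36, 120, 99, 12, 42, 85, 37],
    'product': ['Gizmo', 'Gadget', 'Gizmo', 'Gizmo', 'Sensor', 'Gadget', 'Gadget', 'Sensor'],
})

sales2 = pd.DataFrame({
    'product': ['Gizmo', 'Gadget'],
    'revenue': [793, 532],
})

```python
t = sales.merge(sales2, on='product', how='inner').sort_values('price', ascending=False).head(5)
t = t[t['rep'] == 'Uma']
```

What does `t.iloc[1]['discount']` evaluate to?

20

merge on 'product' (how='inner') → 6 rows:
   rep  discount  price product  revenue
0  Uma        20     83   Gizmo      793
1  Kai        16     36  Gadget      532
2  Uma         4    120   Gizmo      793
3  Tom        27     99   Gizmo      793
4  Ben        11     42  Gadget      532
5  Tom         2     85  Gadget      532
sort by price descending:
   rep  discount  price product  revenue
2  Uma         4    120   Gizmo      793
3  Tom        27     99   Gizmo      793
5  Tom         2     85  Gadget      532
0  Uma        20     83   Gizmo      793
4  Ben        11     42  Gadget      532
1  Kai        16     36  Gadget      532
take first 5 rows:
   rep  discount  price product  revenue
2  Uma         4    120   Gizmo      793
3  Tom        27     99   Gizmo      793
5  Tom         2     85  Gadget      532
0  Uma        20     83   Gizmo      793
4  Ben        11     42  Gadget      532
filter rows where rep == 'Uma':
   rep  discount  price product  revenue
2  Uma         4    120   Gizmo      793
0  Uma        20     83   Gizmo      793
Hence 20.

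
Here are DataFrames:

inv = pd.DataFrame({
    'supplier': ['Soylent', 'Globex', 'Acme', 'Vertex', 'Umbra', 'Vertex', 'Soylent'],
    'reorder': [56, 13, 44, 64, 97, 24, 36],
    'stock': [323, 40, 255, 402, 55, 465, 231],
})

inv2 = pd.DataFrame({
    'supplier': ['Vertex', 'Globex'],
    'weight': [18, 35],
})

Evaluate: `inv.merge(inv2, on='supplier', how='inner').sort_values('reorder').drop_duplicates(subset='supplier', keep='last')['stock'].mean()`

221.0

merge on 'supplier' (how='inner') → 3 rows:
  supplier  reorder  stock  weight
0   Globex       13     40      35
1   Vertex       64    402      18
2   Vertex       24    465      18
sort by reorder:
  supplier  reorder  stock  weight
0   Globex       13     40      35
2   Vertex       24    465      18
1   Vertex       64    402      18
drop duplicate supplier (keep=last):
  supplier  reorder  stock  weight
0   Globex       13     40      35
1   Vertex       64    402      18
Then the mean of column 'stock': 221.0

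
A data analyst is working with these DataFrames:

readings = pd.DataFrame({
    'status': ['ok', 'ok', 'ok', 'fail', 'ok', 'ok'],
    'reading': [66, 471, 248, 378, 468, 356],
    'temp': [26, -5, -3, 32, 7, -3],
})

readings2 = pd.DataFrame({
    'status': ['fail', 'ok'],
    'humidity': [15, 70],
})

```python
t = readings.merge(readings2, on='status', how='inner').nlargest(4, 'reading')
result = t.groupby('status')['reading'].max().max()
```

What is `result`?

merge on 'status' (how='inner') → 6 rows:
  status  reading  temp  humidity
0     ok       66    26        70
1     ok      471    -5        70
2     ok      248    -3        70
3   fail      378    32        15
4     ok      468     7        70
5     ok      356    -3        70
take 4 rows with largest reading:
  status  reading  temp  humidity
1     ok      471    -5        70
4     ok      468     7        70
3   fail      378    32        15
5     ok      356    -3        70
group by status, max of reading:
status
fail    378
ok      471
Name: reading, dtype: int64
max of the resulting series → 471

471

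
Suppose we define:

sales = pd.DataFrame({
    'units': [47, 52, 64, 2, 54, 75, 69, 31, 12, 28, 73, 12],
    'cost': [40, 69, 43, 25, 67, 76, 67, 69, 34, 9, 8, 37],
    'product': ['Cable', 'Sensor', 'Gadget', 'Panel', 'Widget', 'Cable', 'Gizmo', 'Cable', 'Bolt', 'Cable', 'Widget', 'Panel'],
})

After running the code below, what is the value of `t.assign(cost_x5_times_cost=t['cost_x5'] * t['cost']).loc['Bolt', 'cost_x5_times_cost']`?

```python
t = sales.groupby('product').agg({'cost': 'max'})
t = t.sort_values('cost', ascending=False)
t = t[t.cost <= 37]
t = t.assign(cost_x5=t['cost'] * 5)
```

group by product, max of cost:
         cost
product      
Bolt       34
Cable      76
Gadget     43
Gizmo      67
Panel      37
Sensor     69
Widget     67
sort by cost descending:
         cost
product      
Cable      76
Sensor     69
Gizmo      67
Widget     67
Gadget     43
Panel      37
Bolt       34
filter rows where cost <= 37:
         cost
product      
Panel      37
Bolt       34
add column cost_x5 = t['cost'] * 5:
         cost  cost_x5
product               
Panel      37      185
Bolt       34      170
add column cost_x5_times_cost = t['cost_x5'] * t['cost']:
         cost  cost_x5  cost_x5_times_cost
product                                   
Panel      37      185                6845
Bolt       34      170                5780

5780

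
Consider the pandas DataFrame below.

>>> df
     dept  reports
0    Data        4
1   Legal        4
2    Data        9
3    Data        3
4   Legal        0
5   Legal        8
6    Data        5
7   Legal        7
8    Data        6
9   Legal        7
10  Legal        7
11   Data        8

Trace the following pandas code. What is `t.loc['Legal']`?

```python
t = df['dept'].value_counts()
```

value_counts of dept:
dept
Data     6
Legal    6
Name: count, dtype: int64
The value at index 'Legal' is 6.

6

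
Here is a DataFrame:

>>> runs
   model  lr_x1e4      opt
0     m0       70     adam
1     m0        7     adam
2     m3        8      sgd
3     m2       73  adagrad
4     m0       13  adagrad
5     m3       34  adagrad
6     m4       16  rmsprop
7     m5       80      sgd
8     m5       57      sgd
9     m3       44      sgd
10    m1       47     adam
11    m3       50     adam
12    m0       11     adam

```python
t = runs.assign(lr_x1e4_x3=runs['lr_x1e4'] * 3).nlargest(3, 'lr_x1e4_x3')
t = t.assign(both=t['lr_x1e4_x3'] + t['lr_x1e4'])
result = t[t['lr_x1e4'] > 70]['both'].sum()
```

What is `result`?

add column lr_x1e4_x3 = runs['lr_x1e4'] * 3:
   model  lr_x1e4      opt  lr_x1e4_x3
0     m0       70     adam         210
1     m0        7     adam          21
2     m3        8      sgd          24
3     m2       73  adagrad         219
4     m0       13  adagrad          39
5     m3       34  adagrad         102
6     m4       16  rmsprop          48
7     m5       80      sgd         240
8     m5       57      sgd         171
9     m3       44      sgd         132
10    m1       47     adam         141
11    m3       50     adam         150
12    m0       11     adam          33
take 3 rows with largest lr_x1e4_x3:
  model  lr_x1e4      opt  lr_x1e4_x3
7    m5       80      sgd         240
3    m2       73  adagrad         219
0    m0       70     adam         210
add column both = t['lr_x1e4_x3'] + t['lr_x1e4']:
  model  lr_x1e4      opt  lr_x1e4_x3  both
7    m5       80      sgd         240   320
3    m2       73  adagrad         219   292
0    m0       70     adam         210   280
filter rows where lr_x1e4 > 70:
  model  lr_x1e4      opt  lr_x1e4_x3  both
7    m5       80      sgd         240   320
3    m2       73  adagrad         219   292
Hence 612.

612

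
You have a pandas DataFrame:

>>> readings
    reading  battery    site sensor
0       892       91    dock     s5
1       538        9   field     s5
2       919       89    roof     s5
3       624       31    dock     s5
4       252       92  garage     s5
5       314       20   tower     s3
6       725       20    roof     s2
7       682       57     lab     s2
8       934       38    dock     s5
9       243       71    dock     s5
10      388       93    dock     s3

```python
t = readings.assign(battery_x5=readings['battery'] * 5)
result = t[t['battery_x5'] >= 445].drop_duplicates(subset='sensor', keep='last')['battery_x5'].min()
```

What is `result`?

460

add column battery_x5 = readings['battery'] * 5:
    reading  battery    site sensor  battery_x5
0       892       91    dock     s5         455
1       538        9   field     s5          45
2       919       89    roof     s5         445
3       624       31    dock     s5         155
4       252       92  garage     s5         460
5       314       20   tower     s3         100
6       725       20    roof     s2         100
7       682       57     lab     s2         285
8       934       38    dock     s5         190
9       243       71    dock     s5         355
10      388       93    dock     s3         465
filter rows where battery_x5 >= 445:
    reading  battery    site sensor  battery_x5
0       892       91    dock     s5         455
2       919       89    roof     s5         445
4       252       92  garage     s5         460
10      388       93    dock     s3         465
drop duplicate sensor (keep=last):
    reading  battery    site sensor  battery_x5
4       252       92  garage     s5         460
10      388       93    dock     s3         465
Taking the min of column 'battery_x5' gives 460.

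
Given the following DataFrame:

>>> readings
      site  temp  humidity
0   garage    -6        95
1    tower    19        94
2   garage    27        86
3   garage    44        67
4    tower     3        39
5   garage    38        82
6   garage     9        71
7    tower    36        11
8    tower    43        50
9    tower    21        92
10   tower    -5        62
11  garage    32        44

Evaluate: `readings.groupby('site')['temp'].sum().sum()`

group by site, sum of temp:
site
garage    144
tower     117
Name: temp, dtype: int64
So sum() = 261.

261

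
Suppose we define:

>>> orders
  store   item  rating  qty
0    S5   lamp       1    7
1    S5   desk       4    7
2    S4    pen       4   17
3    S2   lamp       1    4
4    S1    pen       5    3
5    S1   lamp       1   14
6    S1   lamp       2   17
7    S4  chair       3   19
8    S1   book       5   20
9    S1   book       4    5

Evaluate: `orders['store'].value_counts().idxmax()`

value_counts of store:
store
S1    5
S5    2
S4    2
S2    1
Name: count, dtype: int64
Taking the label with the largest value gives S1.

S1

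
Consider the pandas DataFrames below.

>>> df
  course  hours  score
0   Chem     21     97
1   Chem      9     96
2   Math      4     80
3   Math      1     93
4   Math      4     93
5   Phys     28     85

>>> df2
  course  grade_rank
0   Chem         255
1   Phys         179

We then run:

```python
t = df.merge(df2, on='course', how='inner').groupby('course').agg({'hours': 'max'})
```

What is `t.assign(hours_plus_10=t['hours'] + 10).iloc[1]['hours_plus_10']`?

merge on 'course' (how='inner') → 3 rows:
  course  hours  score  grade_rank
0   Chem     21     97         255
1   Chem      9     96         255
2   Phys     28     85         179
group by course, max of hours:
        hours
course       
Chem       21
Phys       28
add column hours_plus_10 = t['hours'] + 10:
        hours  hours_plus_10
course                      
Chem       21             31
Phys       28             38
Reading off the value at position 1, column 'hours_plus_10', we get 38.

38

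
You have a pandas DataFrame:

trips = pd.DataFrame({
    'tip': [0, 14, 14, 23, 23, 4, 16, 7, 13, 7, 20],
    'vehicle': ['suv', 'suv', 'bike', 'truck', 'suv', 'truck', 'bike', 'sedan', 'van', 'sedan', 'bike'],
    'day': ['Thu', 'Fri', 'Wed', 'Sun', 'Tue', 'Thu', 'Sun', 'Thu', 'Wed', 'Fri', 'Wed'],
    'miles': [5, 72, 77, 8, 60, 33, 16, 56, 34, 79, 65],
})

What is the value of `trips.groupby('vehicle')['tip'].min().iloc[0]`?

14

group by vehicle, min of tip:
vehicle
bike     14
sedan     7
suv       0
truck     4
van      13
Name: tip, dtype: int64
So iloc[0] = 14.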